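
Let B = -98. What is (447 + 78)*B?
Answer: -51450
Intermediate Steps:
(447 + 78)*B = (447 + 78)*(-98) = 525*(-98) = -51450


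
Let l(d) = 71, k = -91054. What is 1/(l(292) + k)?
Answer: -1/90983 ≈ -1.0991e-5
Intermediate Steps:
1/(l(292) + k) = 1/(71 - 91054) = 1/(-90983) = -1/90983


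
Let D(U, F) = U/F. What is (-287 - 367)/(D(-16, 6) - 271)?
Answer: 1962/821 ≈ 2.3898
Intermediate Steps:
(-287 - 367)/(D(-16, 6) - 271) = (-287 - 367)/(-16/6 - 271) = -654/(-16*⅙ - 271) = -654/(-8/3 - 271) = -654/(-821/3) = -3/821*(-654) = 1962/821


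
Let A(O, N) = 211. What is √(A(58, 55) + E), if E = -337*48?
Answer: I*√15965 ≈ 126.35*I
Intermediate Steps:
E = -16176
√(A(58, 55) + E) = √(211 - 16176) = √(-15965) = I*√15965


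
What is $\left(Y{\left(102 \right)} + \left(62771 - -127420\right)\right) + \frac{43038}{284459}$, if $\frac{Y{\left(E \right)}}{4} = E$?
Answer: $\frac{54217643979}{284459} \approx 1.906 \cdot 10^{5}$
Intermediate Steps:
$Y{\left(E \right)} = 4 E$
$\left(Y{\left(102 \right)} + \left(62771 - -127420\right)\right) + \frac{43038}{284459} = \left(4 \cdot 102 + \left(62771 - -127420\right)\right) + \frac{43038}{284459} = \left(408 + \left(62771 + 127420\right)\right) + 43038 \cdot \frac{1}{284459} = \left(408 + 190191\right) + \frac{43038}{284459} = 190599 + \frac{43038}{284459} = \frac{54217643979}{284459}$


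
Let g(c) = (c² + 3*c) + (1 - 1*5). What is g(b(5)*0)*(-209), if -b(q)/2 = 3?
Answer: 836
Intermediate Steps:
b(q) = -6 (b(q) = -2*3 = -6)
g(c) = -4 + c² + 3*c (g(c) = (c² + 3*c) + (1 - 5) = (c² + 3*c) - 4 = -4 + c² + 3*c)
g(b(5)*0)*(-209) = (-4 + (-6*0)² + 3*(-6*0))*(-209) = (-4 + 0² + 3*0)*(-209) = (-4 + 0 + 0)*(-209) = -4*(-209) = 836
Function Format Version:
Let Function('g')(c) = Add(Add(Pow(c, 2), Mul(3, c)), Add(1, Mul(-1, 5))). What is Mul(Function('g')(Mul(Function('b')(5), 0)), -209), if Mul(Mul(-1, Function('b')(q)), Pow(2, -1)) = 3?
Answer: 836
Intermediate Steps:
Function('b')(q) = -6 (Function('b')(q) = Mul(-2, 3) = -6)
Function('g')(c) = Add(-4, Pow(c, 2), Mul(3, c)) (Function('g')(c) = Add(Add(Pow(c, 2), Mul(3, c)), Add(1, -5)) = Add(Add(Pow(c, 2), Mul(3, c)), -4) = Add(-4, Pow(c, 2), Mul(3, c)))
Mul(Function('g')(Mul(Function('b')(5), 0)), -209) = Mul(Add(-4, Pow(Mul(-6, 0), 2), Mul(3, Mul(-6, 0))), -209) = Mul(Add(-4, Pow(0, 2), Mul(3, 0)), -209) = Mul(Add(-4, 0, 0), -209) = Mul(-4, -209) = 836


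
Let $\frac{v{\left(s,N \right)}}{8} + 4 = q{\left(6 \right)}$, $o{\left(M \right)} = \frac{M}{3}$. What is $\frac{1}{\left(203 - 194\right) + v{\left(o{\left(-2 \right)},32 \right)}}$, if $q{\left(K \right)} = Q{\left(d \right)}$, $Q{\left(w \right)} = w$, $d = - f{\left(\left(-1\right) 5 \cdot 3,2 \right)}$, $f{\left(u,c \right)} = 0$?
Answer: $- \frac{1}{23} \approx -0.043478$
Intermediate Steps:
$d = 0$ ($d = \left(-1\right) 0 = 0$)
$o{\left(M \right)} = \frac{M}{3}$ ($o{\left(M \right)} = M \frac{1}{3} = \frac{M}{3}$)
$q{\left(K \right)} = 0$
$v{\left(s,N \right)} = -32$ ($v{\left(s,N \right)} = -32 + 8 \cdot 0 = -32 + 0 = -32$)
$\frac{1}{\left(203 - 194\right) + v{\left(o{\left(-2 \right)},32 \right)}} = \frac{1}{\left(203 - 194\right) - 32} = \frac{1}{9 - 32} = \frac{1}{-23} = - \frac{1}{23}$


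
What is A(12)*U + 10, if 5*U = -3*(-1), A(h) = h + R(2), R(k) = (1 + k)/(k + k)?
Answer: 353/20 ≈ 17.650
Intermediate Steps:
R(k) = (1 + k)/(2*k) (R(k) = (1 + k)/((2*k)) = (1 + k)*(1/(2*k)) = (1 + k)/(2*k))
A(h) = 3/4 + h (A(h) = h + (1/2)*(1 + 2)/2 = h + (1/2)*(1/2)*3 = h + 3/4 = 3/4 + h)
U = 3/5 (U = (-3*(-1))/5 = (1/5)*3 = 3/5 ≈ 0.60000)
A(12)*U + 10 = (3/4 + 12)*(3/5) + 10 = (51/4)*(3/5) + 10 = 153/20 + 10 = 353/20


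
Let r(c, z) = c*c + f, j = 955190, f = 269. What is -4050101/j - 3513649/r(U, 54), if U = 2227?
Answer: -5860971306977/1184387362905 ≈ -4.9485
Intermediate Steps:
r(c, z) = 269 + c² (r(c, z) = c*c + 269 = c² + 269 = 269 + c²)
-4050101/j - 3513649/r(U, 54) = -4050101/955190 - 3513649/(269 + 2227²) = -4050101*1/955190 - 3513649/(269 + 4959529) = -4050101/955190 - 3513649/4959798 = -5860971306977/1184387362905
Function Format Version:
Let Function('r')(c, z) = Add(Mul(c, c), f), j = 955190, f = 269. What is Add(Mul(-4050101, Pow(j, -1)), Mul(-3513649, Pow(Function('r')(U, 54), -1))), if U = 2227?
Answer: Rational(-5860971306977, 1184387362905) ≈ -4.9485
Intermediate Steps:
Function('r')(c, z) = Add(269, Pow(c, 2)) (Function('r')(c, z) = Add(Mul(c, c), 269) = Add(Pow(c, 2), 269) = Add(269, Pow(c, 2)))
Add(Mul(-4050101, Pow(j, -1)), Mul(-3513649, Pow(Function('r')(U, 54), -1))) = Add(Mul(-4050101, Pow(955190, -1)), Mul(-3513649, Pow(Add(269, Pow(2227, 2)), -1))) = Add(Mul(-4050101, Rational(1, 955190)), Mul(-3513649, Pow(Add(269, 4959529), -1))) = Add(Rational(-4050101, 955190), Mul(-3513649, Pow(4959798, -1))) = Add(Rational(-4050101, 955190), Mul(-3513649, Rational(1, 4959798))) = Add(Rational(-4050101, 955190), Rational(-3513649, 4959798)) = Rational(-5860971306977, 1184387362905)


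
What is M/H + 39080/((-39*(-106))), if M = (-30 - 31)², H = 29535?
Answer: 194935069/20349615 ≈ 9.5793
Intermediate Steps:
M = 3721 (M = (-61)² = 3721)
M/H + 39080/((-39*(-106))) = 3721/29535 + 39080/((-39*(-106))) = 3721*(1/29535) + 39080/4134 = 3721/29535 + 39080*(1/4134) = 3721/29535 + 19540/2067 = 194935069/20349615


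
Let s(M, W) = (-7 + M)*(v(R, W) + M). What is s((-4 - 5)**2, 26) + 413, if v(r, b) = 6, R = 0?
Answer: 6851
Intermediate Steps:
s(M, W) = (-7 + M)*(6 + M)
s((-4 - 5)**2, 26) + 413 = (-42 + ((-4 - 5)**2)**2 - (-4 - 5)**2) + 413 = (-42 + ((-9)**2)**2 - 1*(-9)**2) + 413 = (-42 + 81**2 - 1*81) + 413 = (-42 + 6561 - 81) + 413 = 6438 + 413 = 6851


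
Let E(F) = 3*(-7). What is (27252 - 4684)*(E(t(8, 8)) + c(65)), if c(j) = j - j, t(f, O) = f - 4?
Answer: -473928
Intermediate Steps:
t(f, O) = -4 + f
c(j) = 0
E(F) = -21
(27252 - 4684)*(E(t(8, 8)) + c(65)) = (27252 - 4684)*(-21 + 0) = 22568*(-21) = -473928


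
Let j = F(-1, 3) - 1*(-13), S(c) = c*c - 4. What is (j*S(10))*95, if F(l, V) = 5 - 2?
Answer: 145920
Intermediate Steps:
S(c) = -4 + c² (S(c) = c² - 4 = -4 + c²)
F(l, V) = 3
j = 16 (j = 3 - 1*(-13) = 3 + 13 = 16)
(j*S(10))*95 = (16*(-4 + 10²))*95 = (16*(-4 + 100))*95 = (16*96)*95 = 1536*95 = 145920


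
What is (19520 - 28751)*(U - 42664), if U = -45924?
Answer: 817755828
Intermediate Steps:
(19520 - 28751)*(U - 42664) = (19520 - 28751)*(-45924 - 42664) = -9231*(-88588) = 817755828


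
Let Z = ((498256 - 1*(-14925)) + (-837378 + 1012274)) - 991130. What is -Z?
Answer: 303053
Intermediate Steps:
Z = -303053 (Z = ((498256 + 14925) + 174896) - 991130 = (513181 + 174896) - 991130 = 688077 - 991130 = -303053)
-Z = -1*(-303053) = 303053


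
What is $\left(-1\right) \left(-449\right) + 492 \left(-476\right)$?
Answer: $-233743$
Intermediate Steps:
$\left(-1\right) \left(-449\right) + 492 \left(-476\right) = 449 - 234192 = -233743$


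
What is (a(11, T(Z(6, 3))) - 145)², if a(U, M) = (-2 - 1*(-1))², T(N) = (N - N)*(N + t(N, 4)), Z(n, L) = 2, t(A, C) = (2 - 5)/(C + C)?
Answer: 20736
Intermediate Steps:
t(A, C) = -3/(2*C) (t(A, C) = -3*1/(2*C) = -3/(2*C))
T(N) = 0 (T(N) = (N - N)*(N - 3/2/4) = 0*(N - 3/2*¼) = 0*(N - 3/8) = 0*(-3/8 + N) = 0)
a(U, M) = 1 (a(U, M) = (-2 + 1)² = (-1)² = 1)
(a(11, T(Z(6, 3))) - 145)² = (1 - 145)² = (-144)² = 20736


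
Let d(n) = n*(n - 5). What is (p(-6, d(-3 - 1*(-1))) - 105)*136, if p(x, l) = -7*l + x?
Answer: -28424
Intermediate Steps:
d(n) = n*(-5 + n)
p(x, l) = x - 7*l
(p(-6, d(-3 - 1*(-1))) - 105)*136 = ((-6 - 7*(-3 - 1*(-1))*(-5 + (-3 - 1*(-1)))) - 105)*136 = ((-6 - 7*(-3 + 1)*(-5 + (-3 + 1))) - 105)*136 = ((-6 - (-14)*(-5 - 2)) - 105)*136 = ((-6 - (-14)*(-7)) - 105)*136 = ((-6 - 7*14) - 105)*136 = ((-6 - 98) - 105)*136 = (-104 - 105)*136 = -209*136 = -28424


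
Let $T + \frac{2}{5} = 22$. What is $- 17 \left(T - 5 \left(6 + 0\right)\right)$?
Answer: $\frac{714}{5} \approx 142.8$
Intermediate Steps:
$T = \frac{108}{5}$ ($T = - \frac{2}{5} + 22 = \frac{108}{5} \approx 21.6$)
$- 17 \left(T - 5 \left(6 + 0\right)\right) = - 17 \left(\frac{108}{5} - 5 \left(6 + 0\right)\right) = - 17 \left(\frac{108}{5} - 30\right) = \left(-17\right) \left(- \frac{42}{5}\right) = \frac{714}{5}$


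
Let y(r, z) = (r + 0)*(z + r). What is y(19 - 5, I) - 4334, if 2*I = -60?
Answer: -4558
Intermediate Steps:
I = -30 (I = (½)*(-60) = -30)
y(r, z) = r*(r + z)
y(19 - 5, I) - 4334 = (19 - 5)*((19 - 5) - 30) - 4334 = 14*(14 - 30) - 4334 = 14*(-16) - 4334 = -224 - 4334 = -4558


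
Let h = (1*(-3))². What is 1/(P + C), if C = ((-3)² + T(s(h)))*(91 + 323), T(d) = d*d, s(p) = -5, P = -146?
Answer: 1/13930 ≈ 7.1788e-5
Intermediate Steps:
h = 9 (h = (-3)² = 9)
T(d) = d²
C = 14076 (C = ((-3)² + (-5)²)*(91 + 323) = (9 + 25)*414 = 34*414 = 14076)
1/(P + C) = 1/(-146 + 14076) = 1/13930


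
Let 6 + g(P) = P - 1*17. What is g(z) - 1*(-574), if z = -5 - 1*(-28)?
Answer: 574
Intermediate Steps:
z = 23 (z = -5 + 28 = 23)
g(P) = -23 + P (g(P) = -6 + (P - 1*17) = -6 + (P - 17) = -6 + (-17 + P) = -23 + P)
g(z) - 1*(-574) = (-23 + 23) - 1*(-574) = 0 + 574 = 574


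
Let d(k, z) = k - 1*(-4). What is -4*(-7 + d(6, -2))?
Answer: -12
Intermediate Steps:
d(k, z) = 4 + k (d(k, z) = k + 4 = 4 + k)
-4*(-7 + d(6, -2)) = -4*(-7 + (4 + 6)) = -4*(-7 + 10) = -4*3 = -12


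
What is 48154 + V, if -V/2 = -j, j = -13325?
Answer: 21504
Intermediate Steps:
V = -26650 (V = -(-2)*(-13325) = -2*13325 = -26650)
48154 + V = 48154 - 26650 = 21504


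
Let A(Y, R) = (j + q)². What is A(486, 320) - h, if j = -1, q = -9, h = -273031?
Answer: 273131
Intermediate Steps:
A(Y, R) = 100 (A(Y, R) = (-1 - 9)² = (-10)² = 100)
A(486, 320) - h = 100 - 1*(-273031) = 100 + 273031 = 273131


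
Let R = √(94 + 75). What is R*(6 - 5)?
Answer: 13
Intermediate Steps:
R = 13 (R = √169 = 13)
R*(6 - 5) = 13*(6 - 5) = 13*1 = 13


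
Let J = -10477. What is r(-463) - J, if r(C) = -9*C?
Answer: 14644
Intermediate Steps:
r(-463) - J = -9*(-463) - 1*(-10477) = 4167 + 10477 = 14644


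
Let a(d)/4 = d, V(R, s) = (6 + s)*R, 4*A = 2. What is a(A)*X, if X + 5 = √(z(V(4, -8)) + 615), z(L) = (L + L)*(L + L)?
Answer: -10 + 2*√871 ≈ 49.025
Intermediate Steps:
A = ½ (A = (¼)*2 = ½ ≈ 0.50000)
V(R, s) = R*(6 + s)
z(L) = 4*L² (z(L) = (2*L)*(2*L) = 4*L²)
a(d) = 4*d
X = -5 + √871 (X = -5 + √(4*(4*(6 - 8))² + 615) = -5 + √(4*(4*(-2))² + 615) = -5 + √(4*(-8)² + 615) = -5 + √(4*64 + 615) = -5 + √(256 + 615) = -5 + √871 ≈ 24.513)
a(A)*X = (4*(½))*(-5 + √871) = 2*(-5 + √871) = -10 + 2*√871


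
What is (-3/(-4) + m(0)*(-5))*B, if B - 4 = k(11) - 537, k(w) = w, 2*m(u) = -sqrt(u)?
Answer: -783/2 ≈ -391.50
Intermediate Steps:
m(u) = -sqrt(u)/2 (m(u) = (-sqrt(u))/2 = -sqrt(u)/2)
B = -522 (B = 4 + (11 - 537) = 4 - 526 = -522)
(-3/(-4) + m(0)*(-5))*B = (-3/(-4) - sqrt(0)/2*(-5))*(-522) = (-3*(-1/4) - 1/2*0*(-5))*(-522) = (3/4 + 0*(-5))*(-522) = (3/4 + 0)*(-522) = (3/4)*(-522) = -783/2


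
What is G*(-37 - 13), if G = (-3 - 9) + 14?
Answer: -100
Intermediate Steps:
G = 2 (G = -12 + 14 = 2)
G*(-37 - 13) = 2*(-37 - 13) = 2*(-50) = -100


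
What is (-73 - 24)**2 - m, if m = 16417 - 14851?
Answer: 7843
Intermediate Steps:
m = 1566
(-73 - 24)**2 - m = (-73 - 24)**2 - 1*1566 = (-97)**2 - 1566 = 9409 - 1566 = 7843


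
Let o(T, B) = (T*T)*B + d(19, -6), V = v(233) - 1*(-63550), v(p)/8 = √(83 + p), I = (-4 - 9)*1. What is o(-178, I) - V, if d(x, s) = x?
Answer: -475423 - 16*√79 ≈ -4.7557e+5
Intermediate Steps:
I = -13 (I = -13*1 = -13)
v(p) = 8*√(83 + p)
V = 63550 + 16*√79 (V = 8*√(83 + 233) - 1*(-63550) = 8*√316 + 63550 = 8*(2*√79) + 63550 = 16*√79 + 63550 = 63550 + 16*√79 ≈ 63692.)
o(T, B) = 19 + B*T² (o(T, B) = (T*T)*B + 19 = T²*B + 19 = B*T² + 19 = 19 + B*T²)
o(-178, I) - V = (19 - 13*(-178)²) - (63550 + 16*√79) = (19 - 13*31684) + (-63550 - 16*√79) = (19 - 411892) + (-63550 - 16*√79) = -411873 + (-63550 - 16*√79) = -475423 - 16*√79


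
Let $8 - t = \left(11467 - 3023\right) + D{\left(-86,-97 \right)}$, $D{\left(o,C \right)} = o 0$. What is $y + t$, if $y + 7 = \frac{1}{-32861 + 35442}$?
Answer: $- \frac{21791382}{2581} \approx -8443.0$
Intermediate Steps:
$D{\left(o,C \right)} = 0$
$t = -8436$ ($t = 8 - \left(\left(11467 - 3023\right) + 0\right) = 8 - \left(8444 + 0\right) = 8 - 8444 = -8436$)
$y = - \frac{18066}{2581}$ ($y = -7 + \frac{1}{-32861 + 35442} = -7 + \frac{1}{2581} = - \frac{18066}{2581} \approx -6.9996$)
$y + t = - \frac{18066}{2581} - 8436 = - \frac{21791382}{2581}$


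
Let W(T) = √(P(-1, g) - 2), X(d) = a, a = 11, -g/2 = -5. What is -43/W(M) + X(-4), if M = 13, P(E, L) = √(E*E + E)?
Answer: 11 + 43*I*√2/2 ≈ 11.0 + 30.406*I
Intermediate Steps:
g = 10 (g = -2*(-5) = 10)
P(E, L) = √(E + E²) (P(E, L) = √(E² + E) = √(E + E²))
X(d) = 11
W(T) = I*√2 (W(T) = √(√(-(1 - 1)) - 2) = √(√(-1*0) - 2) = √(√0 - 2) = √(0 - 2) = √(-2) = I*√2)
-43/W(M) + X(-4) = -43*(-I*√2/2) + 11 = -(-43)*I*√2/2 + 11 = 43*I*√2/2 + 11 = 11 + 43*I*√2/2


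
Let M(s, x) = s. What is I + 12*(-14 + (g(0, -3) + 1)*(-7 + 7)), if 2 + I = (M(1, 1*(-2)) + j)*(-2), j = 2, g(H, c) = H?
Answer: -176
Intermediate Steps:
I = -8 (I = -2 + (1 + 2)*(-2) = -2 + 3*(-2) = -2 - 6 = -8)
I + 12*(-14 + (g(0, -3) + 1)*(-7 + 7)) = -8 + 12*(-14 + (0 + 1)*(-7 + 7)) = -8 + 12*(-14 + 1*0) = -8 + 12*(-14 + 0) = -8 + 12*(-14) = -8 - 168 = -176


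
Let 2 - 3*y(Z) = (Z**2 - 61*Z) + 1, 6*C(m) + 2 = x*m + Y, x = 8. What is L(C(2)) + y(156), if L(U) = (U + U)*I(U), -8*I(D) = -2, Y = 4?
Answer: -29629/6 ≈ -4938.2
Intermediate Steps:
I(D) = 1/4 (I(D) = -1/8*(-2) = 1/4)
C(m) = 1/3 + 4*m/3 (C(m) = -1/3 + (8*m + 4)/6 = -1/3 + (4 + 8*m)/6 = -1/3 + (2/3 + 4*m/3) = 1/3 + 4*m/3)
y(Z) = 1/3 - Z**2/3 + 61*Z/3 (y(Z) = 2/3 - ((Z**2 - 61*Z) + 1)/3 = 2/3 - (1 + Z**2 - 61*Z)/3 = 2/3 + (-1/3 - Z**2/3 + 61*Z/3) = 1/3 - Z**2/3 + 61*Z/3)
L(U) = U/2 (L(U) = (U + U)*(1/4) = (2*U)*(1/4) = U/2)
L(C(2)) + y(156) = (1/3 + (4/3)*2)/2 + (1/3 - 1/3*156**2 + (61/3)*156) = (1/3 + 8/3)/2 + (1/3 - 1/3*24336 + 3172) = (1/2)*3 + (1/3 - 8112 + 3172) = 3/2 - 14819/3 = -29629/6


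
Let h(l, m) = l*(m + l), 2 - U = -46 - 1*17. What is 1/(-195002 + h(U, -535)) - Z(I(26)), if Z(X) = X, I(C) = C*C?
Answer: -152473153/225552 ≈ -676.00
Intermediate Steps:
U = 65 (U = 2 - (-46 - 1*17) = 2 - (-46 - 17) = 2 - 1*(-63) = 2 + 63 = 65)
h(l, m) = l*(l + m)
I(C) = C²
1/(-195002 + h(U, -535)) - Z(I(26)) = 1/(-195002 + 65*(65 - 535)) - 1*26² = 1/(-195002 + 65*(-470)) - 1*676 = 1/(-195002 - 30550) - 676 = 1/(-225552) - 676 = -1/225552 - 676 = -152473153/225552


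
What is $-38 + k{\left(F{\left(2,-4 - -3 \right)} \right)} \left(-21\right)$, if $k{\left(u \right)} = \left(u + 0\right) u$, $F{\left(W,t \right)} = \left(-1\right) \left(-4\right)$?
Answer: $-374$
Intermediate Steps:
$F{\left(W,t \right)} = 4$
$k{\left(u \right)} = u^{2}$ ($k{\left(u \right)} = u u = u^{2}$)
$-38 + k{\left(F{\left(2,-4 - -3 \right)} \right)} \left(-21\right) = -38 + 4^{2} \left(-21\right) = -38 + 16 \left(-21\right) = -38 - 336 = -374$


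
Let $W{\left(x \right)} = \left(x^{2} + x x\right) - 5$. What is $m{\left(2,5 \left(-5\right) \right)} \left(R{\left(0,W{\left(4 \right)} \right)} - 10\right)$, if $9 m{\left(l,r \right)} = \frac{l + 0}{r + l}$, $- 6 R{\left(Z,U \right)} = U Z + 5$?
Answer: $\frac{65}{621} \approx 0.10467$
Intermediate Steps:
$W{\left(x \right)} = -5 + 2 x^{2}$ ($W{\left(x \right)} = \left(x^{2} + x^{2}\right) - 5 = 2 x^{2} - 5 = -5 + 2 x^{2}$)
$R{\left(Z,U \right)} = - \frac{5}{6} - \frac{U Z}{6}$ ($R{\left(Z,U \right)} = - \frac{U Z + 5}{6} = - \frac{5 + U Z}{6} = - \frac{5}{6} - \frac{U Z}{6}$)
$m{\left(l,r \right)} = \frac{l}{9 \left(l + r\right)}$ ($m{\left(l,r \right)} = \frac{\left(l + 0\right) \frac{1}{r + l}}{9} = \frac{l \frac{1}{l + r}}{9} = \frac{l}{9 \left(l + r\right)}$)
$m{\left(2,5 \left(-5\right) \right)} \left(R{\left(0,W{\left(4 \right)} \right)} - 10\right) = \frac{1}{9} \cdot 2 \frac{1}{2 + 5 \left(-5\right)} \left(\left(- \frac{5}{6} - \frac{1}{6} \left(-5 + 2 \cdot 4^{2}\right) 0\right) - 10\right) = \frac{1}{9} \cdot 2 \frac{1}{2 - 25} \left(\left(- \frac{5}{6} - \frac{1}{6} \left(-5 + 2 \cdot 16\right) 0\right) - 10\right) = \frac{1}{9} \cdot 2 \frac{1}{-23} \left(\left(- \frac{5}{6} - \frac{1}{6} \left(-5 + 32\right) 0\right) - 10\right) = \frac{1}{9} \cdot 2 \left(- \frac{1}{23}\right) \left(\left(- \frac{5}{6} - \frac{9}{2} \cdot 0\right) - 10\right) = - \frac{2 \left(\left(- \frac{5}{6} + 0\right) - 10\right)}{207} = - \frac{2 \left(- \frac{5}{6} - 10\right)}{207} = \left(- \frac{2}{207}\right) \left(- \frac{65}{6}\right) = \frac{65}{621}$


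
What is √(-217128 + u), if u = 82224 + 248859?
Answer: √113955 ≈ 337.57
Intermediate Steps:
u = 331083
√(-217128 + u) = √(-217128 + 331083) = √113955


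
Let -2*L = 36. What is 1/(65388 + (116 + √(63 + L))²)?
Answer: 78889/6221052241 - 696*√5/6221052241 ≈ 1.2431e-5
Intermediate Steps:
L = -18 (L = -½*36 = -18)
1/(65388 + (116 + √(63 + L))²) = 1/(65388 + (116 + √(63 - 18))²) = 1/(65388 + (116 + √45)²) = 1/(65388 + (116 + 3*√5)²)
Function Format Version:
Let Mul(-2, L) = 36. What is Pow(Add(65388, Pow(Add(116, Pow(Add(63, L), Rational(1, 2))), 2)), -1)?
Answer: Add(Rational(78889, 6221052241), Mul(Rational(-696, 6221052241), Pow(5, Rational(1, 2)))) ≈ 1.2431e-5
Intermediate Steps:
L = -18 (L = Mul(Rational(-1, 2), 36) = -18)
Pow(Add(65388, Pow(Add(116, Pow(Add(63, L), Rational(1, 2))), 2)), -1) = Pow(Add(65388, Pow(Add(116, Pow(Add(63, -18), Rational(1, 2))), 2)), -1) = Pow(Add(65388, Pow(Add(116, Pow(45, Rational(1, 2))), 2)), -1) = Pow(Add(65388, Pow(Add(116, Mul(3, Pow(5, Rational(1, 2)))), 2)), -1)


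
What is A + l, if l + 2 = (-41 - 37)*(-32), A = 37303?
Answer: 39797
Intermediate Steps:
l = 2494 (l = -2 + (-41 - 37)*(-32) = -2 - 78*(-32) = -2 + 2496 = 2494)
A + l = 37303 + 2494 = 39797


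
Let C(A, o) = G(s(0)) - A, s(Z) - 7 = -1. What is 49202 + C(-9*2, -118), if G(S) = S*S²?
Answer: 49436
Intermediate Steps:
s(Z) = 6 (s(Z) = 7 - 1 = 6)
G(S) = S³
C(A, o) = 216 - A (C(A, o) = 6³ - A = 216 - A)
49202 + C(-9*2, -118) = 49202 + (216 - (-9)*2) = 49202 + (216 - 1*(-18)) = 49202 + (216 + 18) = 49202 + 234 = 49436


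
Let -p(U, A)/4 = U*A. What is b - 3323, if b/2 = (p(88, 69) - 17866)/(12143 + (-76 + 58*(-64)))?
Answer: -27847973/8355 ≈ -3333.1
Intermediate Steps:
p(U, A) = -4*A*U (p(U, A) = -4*U*A = -4*A*U)
b = -84308/8355 (b = 2*((-4*69*88 - 17866)/(12143 + (-76 + 58*(-64)))) = 2*((-24288 - 17866)/(12143 + (-76 - 3712))) = 2*(-42154/(12143 - 3788)) = 2*(-42154/8355) = -84308/8355 ≈ -10.091)
b - 3323 = -84308/8355 - 3323 = -27847973/8355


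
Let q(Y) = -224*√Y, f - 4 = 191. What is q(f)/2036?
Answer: -56*√195/509 ≈ -1.5363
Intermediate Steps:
f = 195 (f = 4 + 191 = 195)
q(f)/2036 = -224*√195/2036 = -224*√195*(1/2036) = -56*√195/509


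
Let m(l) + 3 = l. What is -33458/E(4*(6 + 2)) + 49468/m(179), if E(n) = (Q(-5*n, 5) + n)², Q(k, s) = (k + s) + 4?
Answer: 173656935/623084 ≈ 278.71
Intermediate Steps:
m(l) = -3 + l
Q(k, s) = 4 + k + s
E(n) = (9 - 4*n)² (E(n) = ((4 - 5*n + 5) + n)² = ((9 - 5*n) + n)² = (9 - 4*n)²)
-33458/E(4*(6 + 2)) + 49468/m(179) = -33458/(9 - 16*(6 + 2))² + 49468/(-3 + 179) = -33458/(9 - 16*8)² + 49468/176 = -33458/(9 - 4*32)² + 49468*(1/176) = -33458/(9 - 128)² + 12367/44 = -33458/((-119)²) + 12367/44 = -33458/14161 + 12367/44 = 173656935/623084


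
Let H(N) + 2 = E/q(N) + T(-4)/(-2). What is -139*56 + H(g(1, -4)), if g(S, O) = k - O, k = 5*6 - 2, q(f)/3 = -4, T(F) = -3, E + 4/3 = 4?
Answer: -140125/18 ≈ -7784.7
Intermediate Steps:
E = 8/3 (E = -4/3 + 4 = 8/3 ≈ 2.6667)
q(f) = -12 (q(f) = 3*(-4) = -12)
k = 28 (k = 30 - 2 = 28)
g(S, O) = 28 - O
H(N) = -13/18 (H(N) = -2 + ((8/3)/(-12) - 3/(-2)) = -2 + ((8/3)*(-1/12) - 3*(-1/2)) = -2 + (-2/9 + 3/2) = -2 + 23/18 = -13/18)
-139*56 + H(g(1, -4)) = -139*56 - 13/18 = -7784 - 13/18 = -140125/18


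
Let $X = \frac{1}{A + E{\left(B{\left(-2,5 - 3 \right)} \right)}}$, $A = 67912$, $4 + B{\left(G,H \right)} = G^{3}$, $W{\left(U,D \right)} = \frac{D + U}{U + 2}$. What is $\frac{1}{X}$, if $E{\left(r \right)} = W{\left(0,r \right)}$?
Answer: $67906$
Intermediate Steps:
$W{\left(U,D \right)} = \frac{D + U}{2 + U}$
$B{\left(G,H \right)} = -4 + G^{3}$
$E{\left(r \right)} = \frac{r}{2}$ ($E{\left(r \right)} = \frac{r + 0}{2 + 0} = \frac{r}{2}$)
$X = \frac{1}{67906}$ ($X = \frac{1}{67912 + \frac{-4 + \left(-2\right)^{3}}{2}} = \frac{1}{67912 + \frac{-4 - 8}{2}} = \frac{1}{67912 + \frac{1}{2} \left(-12\right)} = \frac{1}{67912 - 6} = \frac{1}{67906} \approx 1.4726 \cdot 10^{-5}$)
$\frac{1}{X} = \frac{1}{\frac{1}{67906}} = 67906$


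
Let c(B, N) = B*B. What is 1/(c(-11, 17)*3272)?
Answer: 1/395912 ≈ 2.5258e-6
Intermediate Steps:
c(B, N) = B²
1/(c(-11, 17)*3272) = 1/((-11)²*3272) = 1/(121*3272) = 1/395912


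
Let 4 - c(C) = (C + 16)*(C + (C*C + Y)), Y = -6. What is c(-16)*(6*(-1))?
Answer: -24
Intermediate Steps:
c(C) = 4 - (16 + C)*(-6 + C + C²) (c(C) = 4 - (C + 16)*(C + (C*C - 6)) = 4 - (16 + C)*(C + (C² - 6)) = 4 - (16 + C)*(C + (-6 + C²)) = 4 - (16 + C)*(-6 + C + C²))
c(-16)*(6*(-1)) = (100 - 1*(-16)³ - 17*(-16)² - 10*(-16))*(6*(-1)) = (100 - 1*(-4096) - 17*256 + 160)*(-6) = (100 + 4096 - 4352 + 160)*(-6) = 4*(-6) = -24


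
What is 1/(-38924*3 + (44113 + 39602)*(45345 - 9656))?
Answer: 1/2987587863 ≈ 3.3472e-10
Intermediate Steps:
1/(-38924*3 + (44113 + 39602)*(45345 - 9656)) = 1/(-116772 + 83715*35689) = 1/(-116772 + 2987704635) = 1/2987587863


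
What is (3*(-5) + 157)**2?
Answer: 20164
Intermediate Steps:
(3*(-5) + 157)**2 = (-15 + 157)**2 = 142**2 = 20164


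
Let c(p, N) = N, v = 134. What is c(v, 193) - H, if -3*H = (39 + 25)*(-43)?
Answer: -2173/3 ≈ -724.33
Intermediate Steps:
H = 2752/3 (H = -(39 + 25)*(-43)/3 = -64*(-43)/3 = -⅓*(-2752) = 2752/3 ≈ 917.33)
c(v, 193) - H = 193 - 1*2752/3 = 193 - 2752/3 = -2173/3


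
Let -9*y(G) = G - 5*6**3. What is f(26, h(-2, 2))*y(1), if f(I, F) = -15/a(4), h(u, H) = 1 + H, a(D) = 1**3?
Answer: -5395/3 ≈ -1798.3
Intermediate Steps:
a(D) = 1
y(G) = 120 - G/9 (y(G) = -(G - 5*6**3)/9 = -(G - 5*216)/9 = -(G - 1080)/9 = -(-1080 + G)/9 = 120 - G/9)
f(I, F) = -15 (f(I, F) = -15/1 = -15*1 = -15)
f(26, h(-2, 2))*y(1) = -15*(120 - 1/9*1) = -15*(120 - 1/9) = -15*1079/9 = -5395/3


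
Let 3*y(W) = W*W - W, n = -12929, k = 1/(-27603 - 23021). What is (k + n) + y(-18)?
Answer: -648746561/50624 ≈ -12815.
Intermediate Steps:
k = -1/50624 (k = 1/(-50624) = -1/50624 ≈ -1.9753e-5)
y(W) = -W/3 + W²/3 (y(W) = (W*W - W)/3 = (W² - W)/3 = -W/3 + W²/3)
(k + n) + y(-18) = (-1/50624 - 12929) + (⅓)*(-18)*(-1 - 18) = -654517697/50624 + (⅓)*(-18)*(-19) = -654517697/50624 + 114 = -648746561/50624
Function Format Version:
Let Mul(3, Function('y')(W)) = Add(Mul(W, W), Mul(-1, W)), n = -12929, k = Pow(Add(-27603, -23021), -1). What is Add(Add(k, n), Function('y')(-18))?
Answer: Rational(-648746561, 50624) ≈ -12815.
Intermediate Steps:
k = Rational(-1, 50624) (k = Pow(-50624, -1) = Rational(-1, 50624) ≈ -1.9753e-5)
Function('y')(W) = Add(Mul(Rational(-1, 3), W), Mul(Rational(1, 3), Pow(W, 2))) (Function('y')(W) = Mul(Rational(1, 3), Add(Mul(W, W), Mul(-1, W))) = Mul(Rational(1, 3), Add(Pow(W, 2), Mul(-1, W))) = Add(Mul(Rational(-1, 3), W), Mul(Rational(1, 3), Pow(W, 2))))
Add(Add(k, n), Function('y')(-18)) = Add(Add(Rational(-1, 50624), -12929), Mul(Rational(1, 3), -18, Add(-1, -18))) = Add(Rational(-654517697, 50624), Mul(Rational(1, 3), -18, -19)) = Add(Rational(-654517697, 50624), 114) = Rational(-648746561, 50624)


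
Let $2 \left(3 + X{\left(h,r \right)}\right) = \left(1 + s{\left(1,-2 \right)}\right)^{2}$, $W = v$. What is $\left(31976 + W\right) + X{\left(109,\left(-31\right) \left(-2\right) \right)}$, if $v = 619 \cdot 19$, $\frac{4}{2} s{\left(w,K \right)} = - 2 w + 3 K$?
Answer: $\frac{87477}{2} \approx 43739.0$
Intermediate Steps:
$s{\left(w,K \right)} = - w + \frac{3 K}{2}$ ($s{\left(w,K \right)} = \frac{- 2 w + 3 K}{2} = - w + \frac{3 K}{2}$)
$v = 11761$
$W = 11761$
$X{\left(h,r \right)} = \frac{3}{2}$ ($X{\left(h,r \right)} = -3 + \frac{\left(1 + \left(\left(-1\right) 1 + \frac{3}{2} \left(-2\right)\right)\right)^{2}}{2} = -3 + \frac{\left(1 - 4\right)^{2}}{2} = -3 + \frac{\left(-3\right)^{2}}{2} = -3 + \frac{1}{2} \cdot 9 = -3 + \frac{9}{2} = \frac{3}{2}$)
$\left(31976 + W\right) + X{\left(109,\left(-31\right) \left(-2\right) \right)} = \left(31976 + 11761\right) + \frac{3}{2} = 43737 + \frac{3}{2} = \frac{87477}{2}$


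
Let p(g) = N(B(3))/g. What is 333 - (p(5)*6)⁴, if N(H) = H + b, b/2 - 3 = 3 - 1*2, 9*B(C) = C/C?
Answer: -437513731/50625 ≈ -8642.3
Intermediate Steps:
B(C) = ⅑ (B(C) = (C/C)/9 = (⅑)*1 = ⅑)
b = 8 (b = 6 + 2*(3 - 1*2) = 6 + 2*(3 - 2) = 6 + 2*1 = 6 + 2 = 8)
N(H) = 8 + H (N(H) = H + 8 = 8 + H)
p(g) = 73/(9*g) (p(g) = (8 + ⅑)/g = 73/(9*g))
333 - (p(5)*6)⁴ = 333 - (((73/9)/5)*6)⁴ = 333 - (((73/9)*(⅕))*6)⁴ = 333 - ((73/45)*6)⁴ = 333 - (146/15)⁴ = 333 - 1*454371856/50625 = 333 - 454371856/50625 = -437513731/50625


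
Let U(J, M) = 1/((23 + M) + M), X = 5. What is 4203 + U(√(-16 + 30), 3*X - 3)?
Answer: 197542/47 ≈ 4203.0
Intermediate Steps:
U(J, M) = 1/(23 + 2*M)
4203 + U(√(-16 + 30), 3*X - 3) = 4203 + 1/(23 + 2*(3*5 - 3)) = 4203 + 1/(23 + 2*(15 - 3)) = 4203 + 1/(23 + 2*12) = 4203 + 1/(23 + 24) = 4203 + 1/47 = 197542/47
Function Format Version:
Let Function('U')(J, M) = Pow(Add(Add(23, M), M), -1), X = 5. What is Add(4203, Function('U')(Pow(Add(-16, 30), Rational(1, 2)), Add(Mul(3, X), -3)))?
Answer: Rational(197542, 47) ≈ 4203.0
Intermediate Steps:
Function('U')(J, M) = Pow(Add(23, Mul(2, M)), -1)
Add(4203, Function('U')(Pow(Add(-16, 30), Rational(1, 2)), Add(Mul(3, X), -3))) = Add(4203, Pow(Add(23, Mul(2, Add(Mul(3, 5), -3))), -1)) = Add(4203, Pow(Add(23, Mul(2, Add(15, -3))), -1)) = Add(4203, Pow(Add(23, Mul(2, 12)), -1)) = Add(4203, Pow(Add(23, 24), -1)) = Add(4203, Pow(47, -1)) = Add(4203, Rational(1, 47)) = Rational(197542, 47)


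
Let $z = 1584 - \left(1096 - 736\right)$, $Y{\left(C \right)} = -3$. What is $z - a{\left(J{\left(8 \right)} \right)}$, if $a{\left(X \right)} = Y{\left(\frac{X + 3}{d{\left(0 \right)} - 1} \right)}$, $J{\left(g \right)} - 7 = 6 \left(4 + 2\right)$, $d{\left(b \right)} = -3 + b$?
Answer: $1227$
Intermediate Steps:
$J{\left(g \right)} = 43$ ($J{\left(g \right)} = 7 + 6 \left(4 + 2\right) = 7 + 6 \cdot 6 = 7 + 36 = 43$)
$a{\left(X \right)} = -3$
$z = 1224$ ($z = 1584 - 360 = 1224$)
$z - a{\left(J{\left(8 \right)} \right)} = 1224 - -3 = 1224 + 3 = 1227$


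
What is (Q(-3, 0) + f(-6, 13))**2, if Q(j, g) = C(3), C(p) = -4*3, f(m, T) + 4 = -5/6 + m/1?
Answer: 18769/36 ≈ 521.36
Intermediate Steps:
f(m, T) = -29/6 + m (f(m, T) = -4 + (-5/6 + m/1) = -4 + (-5*1/6 + m*1) = -4 + (-5/6 + m) = -29/6 + m)
C(p) = -12
Q(j, g) = -12
(Q(-3, 0) + f(-6, 13))**2 = (-12 + (-29/6 - 6))**2 = (-12 - 65/6)**2 = (-137/6)**2 = 18769/36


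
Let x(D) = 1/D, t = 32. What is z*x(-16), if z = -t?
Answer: 2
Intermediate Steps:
z = -32 (z = -1*32 = -32)
z*x(-16) = -32/(-16) = -32*(-1/16) = 2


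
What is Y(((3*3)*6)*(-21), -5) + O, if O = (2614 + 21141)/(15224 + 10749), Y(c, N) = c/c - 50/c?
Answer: 28845101/14726691 ≈ 1.9587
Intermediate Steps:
Y(c, N) = 1 - 50/c
O = 23755/25973 ≈ 0.91460
Y(((3*3)*6)*(-21), -5) + O = (-50 + ((3*3)*6)*(-21))/((((3*3)*6)*(-21))) + 23755/25973 = (-50 + (9*6)*(-21))/(((9*6)*(-21))) + 23755/25973 = (-50 + 54*(-21))/((54*(-21))) + 23755/25973 = (-50 - 1134)/(-1134) + 23755/25973 = -1/1134*(-1184) + 23755/25973 = 592/567 + 23755/25973 = 28845101/14726691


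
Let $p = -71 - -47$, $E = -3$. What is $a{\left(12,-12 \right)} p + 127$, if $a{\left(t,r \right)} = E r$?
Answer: $-737$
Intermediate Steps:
$a{\left(t,r \right)} = - 3 r$
$p = -24$ ($p = -71 + 47 = -24$)
$a{\left(12,-12 \right)} p + 127 = \left(-3\right) \left(-12\right) \left(-24\right) + 127 = 36 \left(-24\right) + 127 = -864 + 127 = -737$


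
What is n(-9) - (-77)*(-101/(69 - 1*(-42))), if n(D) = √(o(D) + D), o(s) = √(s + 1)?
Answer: -7777/111 + √(-9 + 2*I*√2) ≈ -69.597 + 3.0359*I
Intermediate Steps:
o(s) = √(1 + s)
n(D) = √(D + √(1 + D)) (n(D) = √(√(1 + D) + D) = √(D + √(1 + D)))
n(-9) - (-77)*(-101/(69 - 1*(-42))) = √(-9 + √(1 - 9)) - (-77)*(-101/(69 - 1*(-42))) = √(-9 + √(-8)) - (-77)*(-101/(69 + 42)) = √(-9 + 2*I*√2) - (-77)*(-101/111) = √(-9 + 2*I*√2) - (-77)*(-101*1/111) = √(-9 + 2*I*√2) - (-77)*(-101)/111 = √(-9 + 2*I*√2) - 77*101/111 = √(-9 + 2*I*√2) - 7777/111 = -7777/111 + √(-9 + 2*I*√2)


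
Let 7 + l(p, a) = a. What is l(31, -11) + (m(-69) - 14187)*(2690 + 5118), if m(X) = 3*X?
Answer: -112388370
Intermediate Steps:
l(p, a) = -7 + a
l(31, -11) + (m(-69) - 14187)*(2690 + 5118) = (-7 - 11) + (3*(-69) - 14187)*(2690 + 5118) = -18 + (-207 - 14187)*7808 = -18 - 14394*7808 = -18 - 112388352 = -112388370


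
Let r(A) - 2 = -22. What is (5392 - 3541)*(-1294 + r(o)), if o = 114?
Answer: -2432214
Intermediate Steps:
r(A) = -20 (r(A) = 2 - 22 = -20)
(5392 - 3541)*(-1294 + r(o)) = (5392 - 3541)*(-1294 - 20) = 1851*(-1314) = -2432214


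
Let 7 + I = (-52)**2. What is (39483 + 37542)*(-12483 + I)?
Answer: -753766650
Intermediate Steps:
I = 2697 (I = -7 + (-52)**2 = -7 + 2704 = 2697)
(39483 + 37542)*(-12483 + I) = (39483 + 37542)*(-12483 + 2697) = 77025*(-9786) = -753766650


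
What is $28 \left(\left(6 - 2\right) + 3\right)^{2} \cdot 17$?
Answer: $23324$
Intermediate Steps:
$28 \left(\left(6 - 2\right) + 3\right)^{2} \cdot 17 = 28 \left(4 + 3\right)^{2} \cdot 17 = 28 \cdot 7^{2} \cdot 17 = 28 \cdot 49 \cdot 17 = 1372 \cdot 17 = 23324$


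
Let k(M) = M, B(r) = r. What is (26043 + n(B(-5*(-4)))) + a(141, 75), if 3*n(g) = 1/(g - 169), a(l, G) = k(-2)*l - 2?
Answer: 11514272/447 ≈ 25759.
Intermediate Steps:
a(l, G) = -2 - 2*l (a(l, G) = -2*l - 2 = -2 - 2*l)
n(g) = 1/(3*(-169 + g)) (n(g) = 1/(3*(g - 169)) = 1/(3*(-169 + g)))
(26043 + n(B(-5*(-4)))) + a(141, 75) = (26043 + 1/(3*(-169 - 5*(-4)))) + (-2 - 2*141) = (26043 + 1/(3*(-169 + 20))) + (-2 - 282) = (26043 + (⅓)/(-149)) - 284 = (26043 + (⅓)*(-1/149)) - 284 = (26043 - 1/447) - 284 = 11641220/447 - 284 = 11514272/447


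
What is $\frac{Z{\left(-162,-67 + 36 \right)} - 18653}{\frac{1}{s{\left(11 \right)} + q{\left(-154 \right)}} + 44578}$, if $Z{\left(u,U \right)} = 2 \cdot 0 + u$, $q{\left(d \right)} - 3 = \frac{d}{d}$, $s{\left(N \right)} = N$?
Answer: $- \frac{282225}{668671} \approx -0.42207$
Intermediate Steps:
$q{\left(d \right)} = 4$ ($q{\left(d \right)} = 3 + \frac{d}{d} = 3 + 1 = 4$)
$Z{\left(u,U \right)} = u$ ($Z{\left(u,U \right)} = 0 + u = u$)
$\frac{Z{\left(-162,-67 + 36 \right)} - 18653}{\frac{1}{s{\left(11 \right)} + q{\left(-154 \right)}} + 44578} = \frac{-162 - 18653}{\frac{1}{11 + 4} + 44578} = - \frac{18815}{\frac{1}{15} + 44578} = - \frac{18815}{\frac{668671}{15}} = \left(-18815\right) \frac{15}{668671} = - \frac{282225}{668671}$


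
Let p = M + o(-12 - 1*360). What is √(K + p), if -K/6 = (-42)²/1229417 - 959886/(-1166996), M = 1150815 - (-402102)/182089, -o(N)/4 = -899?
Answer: 2*√25123952178200747860651466917508636234/9330271063665091 ≈ 1074.4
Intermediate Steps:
o(N) = 3596 (o(N) = -4*(-899) = 3596)
M = 209551154637/182089 (M = 1150815 - (-402102)/182089 = 1150815 - 1*(-402102/182089) = 1150815 + 402102/182089 = 209551154637/182089 ≈ 1.1508e+6)
K = -253319731587/51240168619 (K = -6*((-42)²/1229417 - 959886/(-1166996)) = -6*(1764*(1/1229417) - 959886*(-1/1166996)) = -6*(252/175631 + 479943/583498) = -6*84439910529/102480337238 = -253319731587/51240168619 ≈ -4.9438)
p = 210205946681/182089 (p = 209551154637/182089 + 3596 = 210205946681/182089 ≈ 1.1544e+6)
√(K + p) = √(-253319731587/51240168619 + 210205946681/182089) = √(10770942025914358458296/9330271063665091) = 2*√25123952178200747860651466917508636234/9330271063665091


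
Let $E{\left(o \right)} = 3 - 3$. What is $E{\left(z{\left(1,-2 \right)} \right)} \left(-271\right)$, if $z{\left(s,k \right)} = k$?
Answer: $0$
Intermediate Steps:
$E{\left(o \right)} = 0$ ($E{\left(o \right)} = 3 - 3 = 0$)
$E{\left(z{\left(1,-2 \right)} \right)} \left(-271\right) = 0 \left(-271\right) = 0$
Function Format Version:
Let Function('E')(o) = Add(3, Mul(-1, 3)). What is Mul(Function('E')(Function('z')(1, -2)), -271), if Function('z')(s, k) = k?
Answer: 0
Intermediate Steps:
Function('E')(o) = 0 (Function('E')(o) = Add(3, -3) = 0)
Mul(Function('E')(Function('z')(1, -2)), -271) = Mul(0, -271) = 0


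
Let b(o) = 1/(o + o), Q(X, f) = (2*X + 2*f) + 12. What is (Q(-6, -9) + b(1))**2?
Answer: 1225/4 ≈ 306.25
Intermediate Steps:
Q(X, f) = 12 + 2*X + 2*f
b(o) = 1/(2*o)
(Q(-6, -9) + b(1))**2 = ((12 + 2*(-6) + 2*(-9)) + (1/2)/1)**2 = ((12 - 12 - 18) + (1/2)*1)**2 = (-18 + 1/2)**2 = (-35/2)**2 = 1225/4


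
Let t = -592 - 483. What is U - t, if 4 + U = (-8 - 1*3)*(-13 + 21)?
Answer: 983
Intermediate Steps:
t = -1075
U = -92 (U = -4 + (-8 - 1*3)*(-13 + 21) = -4 + (-8 - 3)*8 = -4 - 11*8 = -4 - 88 = -92)
U - t = -92 - 1*(-1075) = -92 + 1075 = 983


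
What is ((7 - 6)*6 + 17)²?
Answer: 529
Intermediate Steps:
((7 - 6)*6 + 17)² = (1*6 + 17)² = (6 + 17)² = 23² = 529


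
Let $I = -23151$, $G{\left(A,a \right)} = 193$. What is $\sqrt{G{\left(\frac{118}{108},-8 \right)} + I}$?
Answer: $i \sqrt{22958} \approx 151.52 i$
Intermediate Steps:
$\sqrt{G{\left(\frac{118}{108},-8 \right)} + I} = \sqrt{193 - 23151} = \sqrt{-22958} = i \sqrt{22958}$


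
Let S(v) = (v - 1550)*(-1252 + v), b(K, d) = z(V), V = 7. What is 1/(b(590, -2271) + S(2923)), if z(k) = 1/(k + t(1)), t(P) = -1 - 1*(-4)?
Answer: 10/22942831 ≈ 4.3587e-7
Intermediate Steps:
t(P) = 3 (t(P) = -1 + 4 = 3)
z(k) = 1/(3 + k) (z(k) = 1/(k + 3) = 1/(3 + k))
b(K, d) = ⅒ (b(K, d) = 1/(3 + 7) = 1/10 = ⅒)
S(v) = (-1550 + v)*(-1252 + v)
1/(b(590, -2271) + S(2923)) = 1/(⅒ + (1940600 + 2923² - 2802*2923)) = 1/(⅒ + (1940600 + 8543929 - 8190246)) = 1/(⅒ + 2294283) = 1/(22942831/10) = 10/22942831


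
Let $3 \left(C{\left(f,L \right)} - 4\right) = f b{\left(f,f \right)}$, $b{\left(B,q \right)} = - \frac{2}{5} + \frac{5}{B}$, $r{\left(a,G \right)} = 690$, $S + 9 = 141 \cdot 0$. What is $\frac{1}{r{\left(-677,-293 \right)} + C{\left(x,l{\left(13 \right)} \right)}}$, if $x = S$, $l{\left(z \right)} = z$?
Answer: $\frac{15}{10453} \approx 0.001435$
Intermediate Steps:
$S = -9$ ($S = -9 + 141 \cdot 0 = -9 + 0 = -9$)
$x = -9$
$b{\left(B,q \right)} = - \frac{2}{5} + \frac{5}{B}$ ($b{\left(B,q \right)} = \left(-2\right) \frac{1}{5} + \frac{5}{B} = - \frac{2}{5} + \frac{5}{B}$)
$C{\left(f,L \right)} = 4 + \frac{f \left(- \frac{2}{5} + \frac{5}{f}\right)}{3}$
$\frac{1}{r{\left(-677,-293 \right)} + C{\left(x,l{\left(13 \right)} \right)}} = \frac{1}{690 + \left(\frac{17}{3} - - \frac{6}{5}\right)} = \frac{1}{690 + \left(\frac{17}{3} + \frac{6}{5}\right)} = \frac{1}{690 + \frac{103}{15}} = \frac{1}{\frac{10453}{15}} = \frac{15}{10453}$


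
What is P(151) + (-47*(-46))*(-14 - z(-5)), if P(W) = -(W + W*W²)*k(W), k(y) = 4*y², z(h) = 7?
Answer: -314024720210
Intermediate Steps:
P(W) = -4*W²*(W + W³) (P(W) = -(W + W*W²)*4*W² = -(W + W³)*4*W² = -4*W²*(W + W³))
P(151) + (-47*(-46))*(-14 - z(-5)) = 4*151³*(-1 - 1*151²) + (-47*(-46))*(-14 - 1*7) = 4*3442951*(-1 - 1*22801) + 2162*(-14 - 7) = 4*3442951*(-1 - 22801) + 2162*(-21) = 4*3442951*(-22802) - 45402 = -314024674808 - 45402 = -314024720210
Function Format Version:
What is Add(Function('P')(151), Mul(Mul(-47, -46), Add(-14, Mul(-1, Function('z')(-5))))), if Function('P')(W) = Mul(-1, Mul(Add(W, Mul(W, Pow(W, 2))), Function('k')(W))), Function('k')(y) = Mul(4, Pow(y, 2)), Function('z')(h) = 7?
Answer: -314024720210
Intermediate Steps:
Function('P')(W) = Mul(-4, Pow(W, 2), Add(W, Pow(W, 3))) (Function('P')(W) = Mul(-1, Mul(Add(W, Mul(W, Pow(W, 2))), Mul(4, Pow(W, 2)))) = Mul(-1, Mul(Add(W, Pow(W, 3)), Mul(4, Pow(W, 2)))) = Mul(-1, Mul(4, Pow(W, 2), Add(W, Pow(W, 3)))) = Mul(-4, Pow(W, 2), Add(W, Pow(W, 3))))
Add(Function('P')(151), Mul(Mul(-47, -46), Add(-14, Mul(-1, Function('z')(-5))))) = Add(Mul(4, Pow(151, 3), Add(-1, Mul(-1, Pow(151, 2)))), Mul(Mul(-47, -46), Add(-14, Mul(-1, 7)))) = Add(Mul(4, 3442951, Add(-1, Mul(-1, 22801))), Mul(2162, Add(-14, -7))) = Add(Mul(4, 3442951, Add(-1, -22801)), Mul(2162, -21)) = Add(Mul(4, 3442951, -22802), -45402) = Add(-314024674808, -45402) = -314024720210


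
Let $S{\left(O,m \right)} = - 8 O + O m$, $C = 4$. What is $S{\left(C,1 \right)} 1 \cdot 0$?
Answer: $0$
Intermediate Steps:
$S{\left(C,1 \right)} 1 \cdot 0 = 4 \left(-8 + 1\right) 1 \cdot 0 = 4 \left(-7\right) 0 = \left(-28\right) 0 = 0$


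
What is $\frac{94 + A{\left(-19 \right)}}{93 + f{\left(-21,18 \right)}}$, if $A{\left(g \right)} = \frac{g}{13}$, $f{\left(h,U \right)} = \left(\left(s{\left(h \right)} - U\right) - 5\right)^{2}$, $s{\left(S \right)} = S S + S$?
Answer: $\frac{1203}{2050126} \approx 0.00058679$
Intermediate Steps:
$s{\left(S \right)} = S + S^{2}$ ($s{\left(S \right)} = S^{2} + S = S + S^{2}$)
$f{\left(h,U \right)} = \left(-5 - U + h \left(1 + h\right)\right)^{2}$ ($f{\left(h,U \right)} = \left(\left(h \left(1 + h\right) - U\right) - 5\right)^{2} = \left(\left(- U + h \left(1 + h\right)\right) - 5\right)^{2} = \left(-5 - U + h \left(1 + h\right)\right)^{2}$)
$A{\left(g \right)} = \frac{g}{13}$ ($A{\left(g \right)} = g \frac{1}{13} = \frac{g}{13}$)
$\frac{94 + A{\left(-19 \right)}}{93 + f{\left(-21,18 \right)}} = \frac{94 + \frac{1}{13} \left(-19\right)}{93 + \left(5 + 18 - - 21 \left(1 - 21\right)\right)^{2}} = \frac{94 - \frac{19}{13}}{93 + \left(5 + 18 - \left(-21\right) \left(-20\right)\right)^{2}} = \frac{1203}{13 \left(93 + \left(5 + 18 - 420\right)^{2}\right)} = \frac{1203}{13 \left(93 + \left(-397\right)^{2}\right)} = \frac{1203}{13 \left(93 + 157609\right)} = \frac{1203}{13 \cdot 157702} = \frac{1203}{13} \cdot \frac{1}{157702} = \frac{1203}{2050126}$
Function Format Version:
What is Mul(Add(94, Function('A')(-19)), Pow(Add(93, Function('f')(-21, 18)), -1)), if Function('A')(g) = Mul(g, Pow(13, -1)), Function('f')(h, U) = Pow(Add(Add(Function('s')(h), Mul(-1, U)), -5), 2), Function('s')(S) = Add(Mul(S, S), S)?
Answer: Rational(1203, 2050126) ≈ 0.00058679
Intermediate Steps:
Function('s')(S) = Add(S, Pow(S, 2)) (Function('s')(S) = Add(Pow(S, 2), S) = Add(S, Pow(S, 2)))
Function('f')(h, U) = Pow(Add(-5, Mul(-1, U), Mul(h, Add(1, h))), 2) (Function('f')(h, U) = Pow(Add(Add(Mul(h, Add(1, h)), Mul(-1, U)), -5), 2) = Pow(Add(Add(Mul(-1, U), Mul(h, Add(1, h))), -5), 2) = Pow(Add(-5, Mul(-1, U), Mul(h, Add(1, h))), 2))
Function('A')(g) = Mul(Rational(1, 13), g) (Function('A')(g) = Mul(g, Rational(1, 13)) = Mul(Rational(1, 13), g))
Mul(Add(94, Function('A')(-19)), Pow(Add(93, Function('f')(-21, 18)), -1)) = Mul(Add(94, Mul(Rational(1, 13), -19)), Pow(Add(93, Pow(Add(5, 18, Mul(-1, -21, Add(1, -21))), 2)), -1)) = Mul(Add(94, Rational(-19, 13)), Pow(Add(93, Pow(Add(5, 18, Mul(-1, -21, -20)), 2)), -1)) = Mul(Rational(1203, 13), Pow(Add(93, Pow(Add(5, 18, -420), 2)), -1)) = Mul(Rational(1203, 13), Pow(Add(93, Pow(-397, 2)), -1)) = Mul(Rational(1203, 13), Pow(Add(93, 157609), -1)) = Mul(Rational(1203, 13), Pow(157702, -1)) = Mul(Rational(1203, 13), Rational(1, 157702)) = Rational(1203, 2050126)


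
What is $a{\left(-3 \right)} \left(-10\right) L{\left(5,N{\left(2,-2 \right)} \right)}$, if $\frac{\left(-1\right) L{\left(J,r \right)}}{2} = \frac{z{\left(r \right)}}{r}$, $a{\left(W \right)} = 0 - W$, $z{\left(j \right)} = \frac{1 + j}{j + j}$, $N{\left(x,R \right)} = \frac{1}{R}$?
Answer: $60$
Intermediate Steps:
$z{\left(j \right)} = \frac{1 + j}{2 j}$
$a{\left(W \right)} = - W$
$L{\left(J,r \right)} = - \frac{1 + r}{r^{2}}$ ($L{\left(J,r \right)} = - 2 \frac{\frac{1}{2} \frac{1}{r} \left(1 + r\right)}{r} = - 2 \frac{1 + r}{2 r^{2}} = - \frac{1 + r}{r^{2}}$)
$a{\left(-3 \right)} \left(-10\right) L{\left(5,N{\left(2,-2 \right)} \right)} = \left(-1\right) \left(-3\right) \left(-10\right) \frac{-1 - \frac{1}{-2}}{\frac{1}{4}} = 3 \left(-10\right) \frac{-1 - - \frac{1}{2}}{\frac{1}{4}} = - 30 \cdot 4 \left(-1 + \frac{1}{2}\right) = - 30 \cdot 4 \left(- \frac{1}{2}\right) = \left(-30\right) \left(-2\right) = 60$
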